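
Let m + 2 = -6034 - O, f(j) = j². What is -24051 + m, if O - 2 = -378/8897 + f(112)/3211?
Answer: -122814425139/4081181 ≈ -30093.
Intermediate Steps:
O = 23932392/4081181 (O = 2 + (-378/8897 + 112²/3211) = 2 + (-378*1/8897 + 12544*(1/3211)) = 2 + (-54/1271 + 12544/3211) = 2 + 15770030/4081181 = 23932392/4081181 ≈ 5.8641)
m = -24657940908/4081181 (m = -2 + (-6034 - 1*23932392/4081181) = -2 + (-6034 - 23932392/4081181) = -2 - 24649778546/4081181 = -24657940908/4081181 ≈ -6041.9)
-24051 + m = -24051 - 24657940908/4081181 = -122814425139/4081181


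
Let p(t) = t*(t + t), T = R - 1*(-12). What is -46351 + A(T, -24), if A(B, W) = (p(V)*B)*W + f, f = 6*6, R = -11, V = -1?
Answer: -46363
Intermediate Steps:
T = 1 (T = -11 - 1*(-12) = -11 + 12 = 1)
f = 36
p(t) = 2*t² (p(t) = t*(2*t) = 2*t²)
A(B, W) = 36 + 2*B*W (A(B, W) = ((2*(-1)²)*B)*W + 36 = ((2*1)*B)*W + 36 = (2*B)*W + 36 = 2*B*W + 36 = 36 + 2*B*W)
-46351 + A(T, -24) = -46351 + (36 + 2*1*(-24)) = -46351 + (36 - 48) = -46351 - 12 = -46363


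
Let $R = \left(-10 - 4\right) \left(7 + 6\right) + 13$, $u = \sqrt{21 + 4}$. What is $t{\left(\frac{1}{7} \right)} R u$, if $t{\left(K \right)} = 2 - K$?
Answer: $- \frac{10985}{7} \approx -1569.3$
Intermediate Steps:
$u = 5$ ($u = \sqrt{25} = 5$)
$R = -169$ ($R = \left(-14\right) 13 + 13 = -182 + 13 = -169$)
$t{\left(\frac{1}{7} \right)} R u = \left(2 - \frac{1}{7}\right) \left(-169\right) 5 = \frac{13}{7} \left(-169\right) 5 = \left(- \frac{2197}{7}\right) 5 = - \frac{10985}{7}$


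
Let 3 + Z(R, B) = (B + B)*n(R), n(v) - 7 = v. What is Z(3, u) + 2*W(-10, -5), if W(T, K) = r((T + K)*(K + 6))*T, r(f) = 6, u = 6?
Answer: -3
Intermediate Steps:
n(v) = 7 + v
Z(R, B) = -3 + 2*B*(7 + R) (Z(R, B) = -3 + (B + B)*(7 + R) = -3 + (2*B)*(7 + R) = -3 + 2*B*(7 + R))
W(T, K) = 6*T
Z(3, u) + 2*W(-10, -5) = (-3 + 2*6*(7 + 3)) + 2*(6*(-10)) = (-3 + 2*6*10) + 2*(-60) = (-3 + 120) - 120 = 117 - 120 = -3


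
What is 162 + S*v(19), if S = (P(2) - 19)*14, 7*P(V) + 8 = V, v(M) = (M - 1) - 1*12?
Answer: -1506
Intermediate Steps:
v(M) = -13 + M (v(M) = (-1 + M) - 12 = -13 + M)
P(V) = -8/7 + V/7
S = -278 (S = ((-8/7 + (⅐)*2) - 19)*14 = ((-8/7 + 2/7) - 19)*14 = (-6/7 - 19)*14 = -139/7*14 = -278)
162 + S*v(19) = 162 - 278*(-13 + 19) = 162 - 278*6 = 162 - 1668 = -1506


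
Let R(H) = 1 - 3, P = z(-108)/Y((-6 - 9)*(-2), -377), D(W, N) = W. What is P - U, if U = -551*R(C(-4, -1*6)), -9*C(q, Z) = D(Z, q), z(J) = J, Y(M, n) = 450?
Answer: -27556/25 ≈ -1102.2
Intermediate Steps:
C(q, Z) = -Z/9
P = -6/25 (P = -108/450 = -108*1/450 = -6/25 ≈ -0.24000)
R(H) = -2
U = 1102 (U = -551*(-2) = 1102)
P - U = -6/25 - 1*1102 = -6/25 - 1102 = -27556/25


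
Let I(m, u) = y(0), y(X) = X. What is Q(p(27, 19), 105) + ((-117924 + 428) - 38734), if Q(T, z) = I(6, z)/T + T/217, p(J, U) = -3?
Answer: -33901913/217 ≈ -1.5623e+5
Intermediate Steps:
I(m, u) = 0
Q(T, z) = T/217 (Q(T, z) = 0/T + T/217 = 0 + T*(1/217) = 0 + T/217 = T/217)
Q(p(27, 19), 105) + ((-117924 + 428) - 38734) = (1/217)*(-3) + ((-117924 + 428) - 38734) = -3/217 + (-117496 - 38734) = -3/217 - 156230 = -33901913/217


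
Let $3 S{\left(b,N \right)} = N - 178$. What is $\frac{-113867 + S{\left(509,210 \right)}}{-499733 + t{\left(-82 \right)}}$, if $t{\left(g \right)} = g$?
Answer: $\frac{341569}{1499445} \approx 0.2278$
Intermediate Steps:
$S{\left(b,N \right)} = - \frac{178}{3} + \frac{N}{3}$ ($S{\left(b,N \right)} = \frac{N - 178}{3} = \frac{-178 + N}{3} = - \frac{178}{3} + \frac{N}{3}$)
$\frac{-113867 + S{\left(509,210 \right)}}{-499733 + t{\left(-82 \right)}} = \frac{-113867 + \left(- \frac{178}{3} + \frac{1}{3} \cdot 210\right)}{-499733 - 82} = \frac{-113867 + \left(- \frac{178}{3} + 70\right)}{-499815} = \left(-113867 + \frac{32}{3}\right) \left(- \frac{1}{499815}\right) = \left(- \frac{341569}{3}\right) \left(- \frac{1}{499815}\right) = \frac{341569}{1499445}$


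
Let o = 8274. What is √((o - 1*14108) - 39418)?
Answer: 6*I*√1257 ≈ 212.73*I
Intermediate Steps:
√((o - 1*14108) - 39418) = √((8274 - 1*14108) - 39418) = √((8274 - 14108) - 39418) = √(-5834 - 39418) = √(-45252) = 6*I*√1257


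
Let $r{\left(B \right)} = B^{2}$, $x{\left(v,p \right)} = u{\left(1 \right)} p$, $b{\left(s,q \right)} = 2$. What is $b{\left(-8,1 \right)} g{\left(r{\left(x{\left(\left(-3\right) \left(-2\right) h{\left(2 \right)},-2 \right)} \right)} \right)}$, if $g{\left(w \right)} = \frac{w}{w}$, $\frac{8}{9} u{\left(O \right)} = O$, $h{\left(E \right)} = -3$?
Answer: $2$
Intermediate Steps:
$u{\left(O \right)} = \frac{9 O}{8}$
$x{\left(v,p \right)} = \frac{9 p}{8}$ ($x{\left(v,p \right)} = \frac{9}{8} \cdot 1 p = \frac{9 p}{8}$)
$g{\left(w \right)} = 1$
$b{\left(-8,1 \right)} g{\left(r{\left(x{\left(\left(-3\right) \left(-2\right) h{\left(2 \right)},-2 \right)} \right)} \right)} = 2 \cdot 1 = 2$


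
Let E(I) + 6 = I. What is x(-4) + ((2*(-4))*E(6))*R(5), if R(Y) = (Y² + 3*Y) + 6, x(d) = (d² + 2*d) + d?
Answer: 4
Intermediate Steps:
x(d) = d² + 3*d
E(I) = -6 + I
R(Y) = 6 + Y² + 3*Y
x(-4) + ((2*(-4))*E(6))*R(5) = -4*(3 - 4) + ((2*(-4))*(-6 + 6))*(6 + 5² + 3*5) = -4*(-1) + (-8*0)*(6 + 25 + 15) = 4 + 0*46 = 4 + 0 = 4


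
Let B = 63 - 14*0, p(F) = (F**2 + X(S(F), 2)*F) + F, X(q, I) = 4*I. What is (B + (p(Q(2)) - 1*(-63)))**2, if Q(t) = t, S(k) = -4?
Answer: 21904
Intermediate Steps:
p(F) = F**2 + 9*F (p(F) = (F**2 + (4*2)*F) + F = (F**2 + 8*F) + F = F**2 + 9*F)
B = 63 (B = 63 - 1*0 = 63 + 0 = 63)
(B + (p(Q(2)) - 1*(-63)))**2 = (63 + (2*(9 + 2) - 1*(-63)))**2 = (63 + (2*11 + 63))**2 = (63 + (22 + 63))**2 = (63 + 85)**2 = 148**2 = 21904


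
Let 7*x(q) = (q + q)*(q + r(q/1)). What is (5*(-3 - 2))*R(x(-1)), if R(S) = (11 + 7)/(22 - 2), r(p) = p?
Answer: -45/2 ≈ -22.500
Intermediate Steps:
x(q) = 4*q**2/7 (x(q) = ((q + q)*(q + q/1))/7 = ((2*q)*(q + q*1))/7 = ((2*q)*(q + q))/7 = ((2*q)*(2*q))/7 = (4*q**2)/7 = 4*q**2/7)
R(S) = 9/10 (R(S) = 18/20 = 18*(1/20) = 9/10)
(5*(-3 - 2))*R(x(-1)) = (5*(-3 - 2))*(9/10) = (5*(-5))*(9/10) = -25*9/10 = -45/2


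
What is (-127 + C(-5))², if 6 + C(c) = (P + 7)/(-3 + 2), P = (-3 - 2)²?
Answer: 27225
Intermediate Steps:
P = 25 (P = (-5)² = 25)
C(c) = -38 (C(c) = -6 + (25 + 7)/(-3 + 2) = -6 + 32/(-1) = -6 + 32*(-1) = -6 - 32 = -38)
(-127 + C(-5))² = (-127 - 38)² = (-165)² = 27225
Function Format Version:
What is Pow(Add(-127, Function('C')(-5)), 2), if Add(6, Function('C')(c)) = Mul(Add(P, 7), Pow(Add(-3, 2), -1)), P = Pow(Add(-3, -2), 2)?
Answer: 27225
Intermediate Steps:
P = 25 (P = Pow(-5, 2) = 25)
Function('C')(c) = -38 (Function('C')(c) = Add(-6, Mul(Add(25, 7), Pow(Add(-3, 2), -1))) = Add(-6, Mul(32, Pow(-1, -1))) = Add(-6, Mul(32, -1)) = Add(-6, -32) = -38)
Pow(Add(-127, Function('C')(-5)), 2) = Pow(Add(-127, -38), 2) = Pow(-165, 2) = 27225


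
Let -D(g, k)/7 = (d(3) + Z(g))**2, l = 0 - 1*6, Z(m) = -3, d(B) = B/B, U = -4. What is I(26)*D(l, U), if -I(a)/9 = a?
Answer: 6552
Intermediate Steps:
I(a) = -9*a
d(B) = 1
l = -6 (l = 0 - 6 = -6)
D(g, k) = -28 (D(g, k) = -7*(1 - 3)**2 = -7*(-2)**2 = -7*4 = -28)
I(26)*D(l, U) = -9*26*(-28) = -234*(-28) = 6552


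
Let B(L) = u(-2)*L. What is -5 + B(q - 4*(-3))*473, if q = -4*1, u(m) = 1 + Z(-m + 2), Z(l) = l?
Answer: 18915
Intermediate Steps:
u(m) = 3 - m (u(m) = 1 + (-m + 2) = 1 + (2 - m) = 3 - m)
q = -4
B(L) = 5*L (B(L) = (3 - 1*(-2))*L = (3 + 2)*L = 5*L)
-5 + B(q - 4*(-3))*473 = -5 + (5*(-4 - 4*(-3)))*473 = -5 + (5*(-4 + 12))*473 = -5 + (5*8)*473 = -5 + 40*473 = -5 + 18920 = 18915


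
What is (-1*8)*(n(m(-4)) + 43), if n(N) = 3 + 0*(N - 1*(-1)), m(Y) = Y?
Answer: -368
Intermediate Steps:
n(N) = 3 (n(N) = 3 + 0*(N + 1) = 3 + 0*(1 + N) = 3 + 0 = 3)
(-1*8)*(n(m(-4)) + 43) = (-1*8)*(3 + 43) = -8*46 = -368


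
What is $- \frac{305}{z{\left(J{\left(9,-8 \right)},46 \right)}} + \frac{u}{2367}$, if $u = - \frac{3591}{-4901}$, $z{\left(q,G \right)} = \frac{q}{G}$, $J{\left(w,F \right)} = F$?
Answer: $\frac{9042077041}{5155852} \approx 1753.8$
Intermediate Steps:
$u = \frac{3591}{4901}$ ($u = \left(-3591\right) \left(- \frac{1}{4901}\right) = \frac{3591}{4901} \approx 0.73271$)
$- \frac{305}{z{\left(J{\left(9,-8 \right)},46 \right)}} + \frac{u}{2367} = - \frac{305}{\left(-8\right) \frac{1}{46}} + \frac{3591}{4901 \cdot 2367} = - \frac{305}{\left(-8\right) \frac{1}{46}} + \frac{3591}{4901} \cdot \frac{1}{2367} = - \frac{305}{- \frac{4}{23}} + \frac{399}{1288963} = \left(-305\right) \left(- \frac{23}{4}\right) + \frac{399}{1288963} = \frac{7015}{4} + \frac{399}{1288963} = \frac{9042077041}{5155852}$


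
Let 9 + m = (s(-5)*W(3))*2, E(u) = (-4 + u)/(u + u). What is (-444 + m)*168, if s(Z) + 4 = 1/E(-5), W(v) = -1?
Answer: -225400/3 ≈ -75133.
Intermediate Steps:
E(u) = (-4 + u)/(2*u) (E(u) = (-4 + u)/((2*u)) = (-4 + u)*(1/(2*u)) = (-4 + u)/(2*u))
s(Z) = -26/9 (s(Z) = -4 + 1/((½)*(-4 - 5)/(-5)) = -4 + 1/((½)*(-⅕)*(-9)) = -4 + 1/(9/10) = -4 + 10/9 = -26/9)
m = -29/9 (m = -9 - 26/9*(-1)*2 = -9 + (26/9)*2 = -9 + 52/9 = -29/9 ≈ -3.2222)
(-444 + m)*168 = (-444 - 29/9)*168 = -4025/9*168 = -225400/3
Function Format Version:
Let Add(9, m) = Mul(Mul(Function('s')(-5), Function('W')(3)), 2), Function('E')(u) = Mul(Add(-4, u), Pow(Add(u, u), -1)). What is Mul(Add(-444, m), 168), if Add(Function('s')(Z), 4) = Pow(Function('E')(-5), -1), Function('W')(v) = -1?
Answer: Rational(-225400, 3) ≈ -75133.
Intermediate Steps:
Function('E')(u) = Mul(Rational(1, 2), Pow(u, -1), Add(-4, u)) (Function('E')(u) = Mul(Add(-4, u), Pow(Mul(2, u), -1)) = Mul(Add(-4, u), Mul(Rational(1, 2), Pow(u, -1))) = Mul(Rational(1, 2), Pow(u, -1), Add(-4, u)))
Function('s')(Z) = Rational(-26, 9) (Function('s')(Z) = Add(-4, Pow(Mul(Rational(1, 2), Pow(-5, -1), Add(-4, -5)), -1)) = Add(-4, Pow(Mul(Rational(1, 2), Rational(-1, 5), -9), -1)) = Add(-4, Pow(Rational(9, 10), -1)) = Add(-4, Rational(10, 9)) = Rational(-26, 9))
m = Rational(-29, 9) (m = Add(-9, Mul(Mul(Rational(-26, 9), -1), 2)) = Add(-9, Mul(Rational(26, 9), 2)) = Add(-9, Rational(52, 9)) = Rational(-29, 9) ≈ -3.2222)
Mul(Add(-444, m), 168) = Mul(Add(-444, Rational(-29, 9)), 168) = Mul(Rational(-4025, 9), 168) = Rational(-225400, 3)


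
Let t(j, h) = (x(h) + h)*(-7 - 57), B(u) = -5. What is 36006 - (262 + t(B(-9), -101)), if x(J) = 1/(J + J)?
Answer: 2957248/101 ≈ 29280.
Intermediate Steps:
x(J) = 1/(2*J)
t(j, h) = -64*h - 32/h (t(j, h) = (1/(2*h) + h)*(-7 - 57) = (h + 1/(2*h))*(-64) = -64*h - 32/h)
36006 - (262 + t(B(-9), -101)) = 36006 - (262 + (-64*(-101) - 32/(-101))) = 36006 - (262 + (6464 - 32*(-1/101))) = 36006 - (262 + (6464 + 32/101)) = 36006 - (262 + 652896/101) = 36006 - 1*679358/101 = 36006 - 679358/101 = 2957248/101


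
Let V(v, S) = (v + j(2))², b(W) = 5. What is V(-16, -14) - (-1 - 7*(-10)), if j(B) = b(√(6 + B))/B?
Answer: 453/4 ≈ 113.25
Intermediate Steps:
j(B) = 5/B
V(v, S) = (5/2 + v)² (V(v, S) = (v + 5/2)² = (5/2 + v)²)
V(-16, -14) - (-1 - 7*(-10)) = (5 + 2*(-16))²/4 - (-1 - 7*(-10)) = (5 - 32)²/4 - (-1 + 70) = (¼)*(-27)² - 1*69 = (¼)*729 - 69 = 729/4 - 69 = 453/4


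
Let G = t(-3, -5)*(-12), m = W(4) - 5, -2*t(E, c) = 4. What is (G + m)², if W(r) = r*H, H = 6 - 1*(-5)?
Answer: 3969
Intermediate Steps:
t(E, c) = -2 (t(E, c) = -½*4 = -2)
H = 11 (H = 6 + 5 = 11)
W(r) = 11*r (W(r) = r*11 = 11*r)
m = 39 (m = 11*4 - 5 = 44 - 5 = 39)
G = 24 (G = -2*(-12) = 24)
(G + m)² = (24 + 39)² = 63² = 3969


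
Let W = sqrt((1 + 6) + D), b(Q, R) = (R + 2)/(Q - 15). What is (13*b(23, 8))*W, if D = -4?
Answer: 65*sqrt(3)/4 ≈ 28.146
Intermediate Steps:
b(Q, R) = (2 + R)/(-15 + Q)
W = sqrt(3) (W = sqrt((1 + 6) - 4) = sqrt(7 - 4) = sqrt(3) ≈ 1.7320)
(13*b(23, 8))*W = (13*((2 + 8)/(-15 + 23)))*sqrt(3) = (13*(10/8))*sqrt(3) = (13*((1/8)*10))*sqrt(3) = (13*(5/4))*sqrt(3) = 65*sqrt(3)/4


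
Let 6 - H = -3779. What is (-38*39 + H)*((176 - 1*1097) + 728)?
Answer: -444479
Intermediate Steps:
H = 3785 (H = 6 - 1*(-3779) = 6 + 3779 = 3785)
(-38*39 + H)*((176 - 1*1097) + 728) = (-38*39 + 3785)*((176 - 1*1097) + 728) = (-1482 + 3785)*((176 - 1097) + 728) = 2303*(-921 + 728) = 2303*(-193) = -444479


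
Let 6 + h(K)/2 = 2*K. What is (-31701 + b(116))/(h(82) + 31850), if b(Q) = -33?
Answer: -1763/1787 ≈ -0.98657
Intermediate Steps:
h(K) = -12 + 4*K (h(K) = -12 + 2*(2*K) = -12 + 4*K)
(-31701 + b(116))/(h(82) + 31850) = (-31701 - 33)/((-12 + 4*82) + 31850) = -31734/((-12 + 328) + 31850) = -31734/(316 + 31850) = -31734/32166 = -31734*1/32166 = -1763/1787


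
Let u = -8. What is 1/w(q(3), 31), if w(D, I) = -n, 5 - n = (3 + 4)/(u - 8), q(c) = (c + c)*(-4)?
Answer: -16/87 ≈ -0.18391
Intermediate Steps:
q(c) = -8*c (q(c) = (2*c)*(-4) = -8*c)
n = 87/16 (n = 5 - (3 + 4)/(-8 - 8) = 5 - 7/(-16) = 5 - 7*(-1)/16 = 5 - 1*(-7/16) = 5 + 7/16 = 87/16 ≈ 5.4375)
w(D, I) = -87/16 (w(D, I) = -1*87/16 = -87/16)
1/w(q(3), 31) = 1/(-87/16) = -16/87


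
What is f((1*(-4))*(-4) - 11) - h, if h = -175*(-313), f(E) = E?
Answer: -54770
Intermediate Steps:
h = 54775
f((1*(-4))*(-4) - 11) - h = ((1*(-4))*(-4) - 11) - 1*54775 = (-4*(-4) - 11) - 54775 = (16 - 11) - 54775 = 5 - 54775 = -54770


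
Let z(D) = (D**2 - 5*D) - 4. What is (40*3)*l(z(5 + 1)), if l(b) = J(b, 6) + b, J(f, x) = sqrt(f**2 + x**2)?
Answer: 240 + 240*sqrt(10) ≈ 998.95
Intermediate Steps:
z(D) = -4 + D**2 - 5*D
l(b) = b + sqrt(36 + b**2) (l(b) = sqrt(b**2 + 6**2) + b = sqrt(b**2 + 36) + b = sqrt(36 + b**2) + b = b + sqrt(36 + b**2))
(40*3)*l(z(5 + 1)) = (40*3)*((-4 + (5 + 1)**2 - 5*(5 + 1)) + sqrt(36 + (-4 + (5 + 1)**2 - 5*(5 + 1))**2)) = 120*((-4 + 6**2 - 5*6) + sqrt(36 + (-4 + 6**2 - 5*6)**2)) = 120*((-4 + 36 - 30) + sqrt(36 + (-4 + 36 - 30)**2)) = 120*(2 + sqrt(36 + 2**2)) = 120*(2 + sqrt(36 + 4)) = 120*(2 + sqrt(40)) = 120*(2 + 2*sqrt(10)) = 240 + 240*sqrt(10)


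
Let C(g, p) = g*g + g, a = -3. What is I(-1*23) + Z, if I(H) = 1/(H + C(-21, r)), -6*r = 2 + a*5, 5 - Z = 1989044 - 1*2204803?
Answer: 85658309/397 ≈ 2.1576e+5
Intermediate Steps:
Z = 215764 (Z = 5 - (1989044 - 1*2204803) = 5 - (1989044 - 2204803) = 5 - 1*(-215759) = 5 + 215759 = 215764)
r = 13/6 (r = -(2 - 3*5)/6 = -(2 - 15)/6 = -1/6*(-13) = 13/6 ≈ 2.1667)
C(g, p) = g + g**2 (C(g, p) = g**2 + g = g + g**2)
I(H) = 1/(420 + H) (I(H) = 1/(H - 21*(1 - 21)) = 1/(H - 21*(-20)) = 1/(H + 420) = 1/(420 + H))
I(-1*23) + Z = 1/(420 - 1*23) + 215764 = 1/(420 - 23) + 215764 = 1/397 + 215764 = 85658309/397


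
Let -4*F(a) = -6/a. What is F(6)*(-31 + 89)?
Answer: 29/2 ≈ 14.500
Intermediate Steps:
F(a) = 3/(2*a) (F(a) = -(-3)/(2*a) = 3/(2*a))
F(6)*(-31 + 89) = ((3/2)/6)*(-31 + 89) = ((3/2)*(⅙))*58 = (¼)*58 = 29/2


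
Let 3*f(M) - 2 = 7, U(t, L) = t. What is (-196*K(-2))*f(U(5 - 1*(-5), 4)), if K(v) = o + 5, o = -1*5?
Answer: 0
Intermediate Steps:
o = -5
K(v) = 0 (K(v) = -5 + 5 = 0)
f(M) = 3 (f(M) = ⅔ + (⅓)*7 = ⅔ + 7/3 = 3)
(-196*K(-2))*f(U(5 - 1*(-5), 4)) = -196*0*3 = 0*3 = 0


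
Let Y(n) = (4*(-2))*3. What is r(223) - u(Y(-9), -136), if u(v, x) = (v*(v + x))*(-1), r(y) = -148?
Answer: 3692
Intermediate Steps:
Y(n) = -24 (Y(n) = -8*3 = -24)
u(v, x) = -v*(v + x)
r(223) - u(Y(-9), -136) = -148 - (-1)*(-24)*(-24 - 136) = -148 - (-1)*(-24)*(-160) = -148 - 1*(-3840) = -148 + 3840 = 3692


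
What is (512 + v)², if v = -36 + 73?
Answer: 301401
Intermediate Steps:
v = 37
(512 + v)² = (512 + 37)² = 549² = 301401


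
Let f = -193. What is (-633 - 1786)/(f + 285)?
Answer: -2419/92 ≈ -26.293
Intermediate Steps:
(-633 - 1786)/(f + 285) = (-633 - 1786)/(-193 + 285) = -2419/92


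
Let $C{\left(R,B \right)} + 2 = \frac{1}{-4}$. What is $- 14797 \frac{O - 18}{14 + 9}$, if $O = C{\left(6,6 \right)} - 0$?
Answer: $\frac{1198557}{92} \approx 13028.0$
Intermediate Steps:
$C{\left(R,B \right)} = - \frac{9}{4}$ ($C{\left(R,B \right)} = -2 + \frac{1}{-4} = -2 - \frac{1}{4} = - \frac{9}{4}$)
$O = - \frac{9}{4}$ ($O = - \frac{9}{4} - 0 = - \frac{9}{4} + 0 = - \frac{9}{4} \approx -2.25$)
$- 14797 \frac{O - 18}{14 + 9} = - 14797 \frac{- \frac{9}{4} - 18}{14 + 9} = - 14797 \left(- \frac{81}{4 \cdot 23}\right) = - 14797 \left(\left(- \frac{81}{4}\right) \frac{1}{23}\right) = \left(-14797\right) \left(- \frac{81}{92}\right) = \frac{1198557}{92}$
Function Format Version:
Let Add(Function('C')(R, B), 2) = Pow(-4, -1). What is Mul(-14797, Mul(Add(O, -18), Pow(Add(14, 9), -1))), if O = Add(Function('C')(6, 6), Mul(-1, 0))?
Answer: Rational(1198557, 92) ≈ 13028.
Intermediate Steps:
Function('C')(R, B) = Rational(-9, 4) (Function('C')(R, B) = Add(-2, Pow(-4, -1)) = Add(-2, Rational(-1, 4)) = Rational(-9, 4))
O = Rational(-9, 4) (O = Add(Rational(-9, 4), Mul(-1, 0)) = Add(Rational(-9, 4), 0) = Rational(-9, 4) ≈ -2.2500)
Mul(-14797, Mul(Add(O, -18), Pow(Add(14, 9), -1))) = Mul(-14797, Mul(Add(Rational(-9, 4), -18), Pow(Add(14, 9), -1))) = Mul(-14797, Mul(Rational(-81, 4), Pow(23, -1))) = Mul(-14797, Mul(Rational(-81, 4), Rational(1, 23))) = Mul(-14797, Rational(-81, 92)) = Rational(1198557, 92)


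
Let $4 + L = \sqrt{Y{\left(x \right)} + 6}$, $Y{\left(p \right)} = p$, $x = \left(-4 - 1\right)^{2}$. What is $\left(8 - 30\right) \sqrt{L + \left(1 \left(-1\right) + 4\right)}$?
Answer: $- 22 \sqrt{-1 + \sqrt{31}} \approx -47.019$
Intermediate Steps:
$x = 25$ ($x = \left(-5\right)^{2} = 25$)
$L = -4 + \sqrt{31}$ ($L = -4 + \sqrt{25 + 6} = -4 + \sqrt{31} \approx 1.5678$)
$\left(8 - 30\right) \sqrt{L + \left(1 \left(-1\right) + 4\right)} = \left(8 - 30\right) \sqrt{\left(-4 + \sqrt{31}\right) + \left(1 \left(-1\right) + 4\right)} = - 22 \sqrt{\left(-4 + \sqrt{31}\right) + \left(-1 + 4\right)} = - 22 \sqrt{\left(-4 + \sqrt{31}\right) + 3} = - 22 \sqrt{-1 + \sqrt{31}}$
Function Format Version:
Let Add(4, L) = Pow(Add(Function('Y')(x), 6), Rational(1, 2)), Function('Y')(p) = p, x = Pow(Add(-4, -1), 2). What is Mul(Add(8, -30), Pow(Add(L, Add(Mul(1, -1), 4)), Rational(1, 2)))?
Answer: Mul(-22, Pow(Add(-1, Pow(31, Rational(1, 2))), Rational(1, 2))) ≈ -47.019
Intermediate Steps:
x = 25 (x = Pow(-5, 2) = 25)
L = Add(-4, Pow(31, Rational(1, 2))) (L = Add(-4, Pow(Add(25, 6), Rational(1, 2))) = Add(-4, Pow(31, Rational(1, 2))) ≈ 1.5678)
Mul(Add(8, -30), Pow(Add(L, Add(Mul(1, -1), 4)), Rational(1, 2))) = Mul(Add(8, -30), Pow(Add(Add(-4, Pow(31, Rational(1, 2))), Add(Mul(1, -1), 4)), Rational(1, 2))) = Mul(-22, Pow(Add(Add(-4, Pow(31, Rational(1, 2))), Add(-1, 4)), Rational(1, 2))) = Mul(-22, Pow(Add(Add(-4, Pow(31, Rational(1, 2))), 3), Rational(1, 2))) = Mul(-22, Pow(Add(-1, Pow(31, Rational(1, 2))), Rational(1, 2)))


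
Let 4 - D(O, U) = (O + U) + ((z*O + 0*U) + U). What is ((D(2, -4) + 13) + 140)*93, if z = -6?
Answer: 16275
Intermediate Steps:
D(O, U) = 4 - 2*U + 5*O (D(O, U) = 4 - ((O + U) + ((-6*O + 0*U) + U)) = 4 - ((O + U) + ((-6*O + 0) + U)) = 4 - ((O + U) + (-6*O + U)) = 4 - ((O + U) + (U - 6*O)) = 4 - (-5*O + 2*U) = 4 + (-2*U + 5*O) = 4 - 2*U + 5*O)
((D(2, -4) + 13) + 140)*93 = (((4 - 2*(-4) + 5*2) + 13) + 140)*93 = (((4 + 8 + 10) + 13) + 140)*93 = ((22 + 13) + 140)*93 = (35 + 140)*93 = 175*93 = 16275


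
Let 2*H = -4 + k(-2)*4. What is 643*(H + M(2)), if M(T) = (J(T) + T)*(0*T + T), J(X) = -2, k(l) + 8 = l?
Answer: -14146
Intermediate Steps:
k(l) = -8 + l
M(T) = T*(-2 + T) (M(T) = (-2 + T)*(0*T + T) = (-2 + T)*(0 + T) = (-2 + T)*T = T*(-2 + T))
H = -22 (H = (-4 + (-8 - 2)*4)/2 = (-4 - 10*4)/2 = (-4 - 40)/2 = (½)*(-44) = -22)
643*(H + M(2)) = 643*(-22 + 2*(-2 + 2)) = 643*(-22 + 2*0) = 643*(-22 + 0) = 643*(-22) = -14146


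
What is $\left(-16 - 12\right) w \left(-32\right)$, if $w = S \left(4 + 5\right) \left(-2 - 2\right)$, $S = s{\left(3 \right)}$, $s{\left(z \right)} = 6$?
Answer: $-193536$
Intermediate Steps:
$S = 6$
$w = -216$ ($w = 6 \left(4 + 5\right) \left(-2 - 2\right) = 6 \cdot 9 \left(-4\right) = 6 \left(-36\right) = -216$)
$\left(-16 - 12\right) w \left(-32\right) = \left(-16 - 12\right) \left(-216\right) \left(-32\right) = \left(-28\right) \left(-216\right) \left(-32\right) = 6048 \left(-32\right) = -193536$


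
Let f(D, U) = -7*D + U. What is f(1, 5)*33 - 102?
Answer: -168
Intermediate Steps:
f(D, U) = U - 7*D
f(1, 5)*33 - 102 = (5 - 7*1)*33 - 102 = (5 - 7)*33 - 102 = -2*33 - 102 = -66 - 102 = -168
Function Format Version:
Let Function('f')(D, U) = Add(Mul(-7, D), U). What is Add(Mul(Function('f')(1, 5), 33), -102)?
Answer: -168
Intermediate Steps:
Function('f')(D, U) = Add(U, Mul(-7, D))
Add(Mul(Function('f')(1, 5), 33), -102) = Add(Mul(Add(5, Mul(-7, 1)), 33), -102) = Add(Mul(Add(5, -7), 33), -102) = Add(Mul(-2, 33), -102) = Add(-66, -102) = -168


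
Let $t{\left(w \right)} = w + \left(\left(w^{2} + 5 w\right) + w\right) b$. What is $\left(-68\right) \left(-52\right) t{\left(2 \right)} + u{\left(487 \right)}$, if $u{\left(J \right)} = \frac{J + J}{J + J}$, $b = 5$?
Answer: $289953$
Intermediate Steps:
$t{\left(w \right)} = 5 w^{2} + 31 w$ ($t{\left(w \right)} = w + \left(\left(w^{2} + 5 w\right) + w\right) 5 = w + \left(w^{2} + 6 w\right) 5 = w + \left(5 w^{2} + 30 w\right) = 5 w^{2} + 31 w$)
$u{\left(J \right)} = 1$ ($u{\left(J \right)} = \frac{2 J}{2 J} = 2 J \frac{1}{2 J} = 1$)
$\left(-68\right) \left(-52\right) t{\left(2 \right)} + u{\left(487 \right)} = \left(-68\right) \left(-52\right) 2 \left(31 + 5 \cdot 2\right) + 1 = 3536 \cdot 2 \left(31 + 10\right) + 1 = 3536 \cdot 2 \cdot 41 + 1 = 3536 \cdot 82 + 1 = 289952 + 1 = 289953$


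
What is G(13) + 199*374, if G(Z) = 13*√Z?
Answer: 74426 + 13*√13 ≈ 74473.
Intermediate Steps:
G(13) + 199*374 = 13*√13 + 199*374 = 13*√13 + 74426 = 74426 + 13*√13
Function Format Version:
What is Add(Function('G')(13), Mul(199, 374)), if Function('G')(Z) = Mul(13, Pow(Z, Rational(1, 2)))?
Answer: Add(74426, Mul(13, Pow(13, Rational(1, 2)))) ≈ 74473.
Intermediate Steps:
Add(Function('G')(13), Mul(199, 374)) = Add(Mul(13, Pow(13, Rational(1, 2))), Mul(199, 374)) = Add(Mul(13, Pow(13, Rational(1, 2))), 74426) = Add(74426, Mul(13, Pow(13, Rational(1, 2))))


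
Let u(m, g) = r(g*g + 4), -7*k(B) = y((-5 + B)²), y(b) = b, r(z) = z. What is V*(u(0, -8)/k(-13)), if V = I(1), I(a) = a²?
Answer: -119/81 ≈ -1.4691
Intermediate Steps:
k(B) = -(-5 + B)²/7
V = 1 (V = 1² = 1)
u(m, g) = 4 + g² (u(m, g) = g*g + 4 = g² + 4 = 4 + g²)
V*(u(0, -8)/k(-13)) = 1*((4 + (-8)²)/((-(-5 - 13)²/7))) = 1*((4 + 64)/((-⅐*(-18)²))) = 1*(68/((-⅐*324))) = 1*(68/(-324/7)) = 1*(68*(-7/324)) = 1*(-119/81) = -119/81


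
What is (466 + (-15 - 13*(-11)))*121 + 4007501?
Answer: 4079375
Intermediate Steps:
(466 + (-15 - 13*(-11)))*121 + 4007501 = (466 + (-15 + 143))*121 + 4007501 = (466 + 128)*121 + 4007501 = 594*121 + 4007501 = 71874 + 4007501 = 4079375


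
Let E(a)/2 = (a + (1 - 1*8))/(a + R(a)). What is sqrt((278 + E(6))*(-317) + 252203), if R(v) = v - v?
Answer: 14*sqrt(7539)/3 ≈ 405.19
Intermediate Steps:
R(v) = 0
E(a) = 2*(-7 + a)/a (E(a) = 2*((a + (1 - 1*8))/(a + 0)) = 2*((a + (1 - 8))/a) = 2*((a - 7)/a) = 2*((-7 + a)/a) = 2*(-7 + a)/a)
sqrt((278 + E(6))*(-317) + 252203) = sqrt((278 + (2 - 14/6))*(-317) + 252203) = sqrt((278 + (2 - 14*1/6))*(-317) + 252203) = sqrt((278 + (2 - 7/3))*(-317) + 252203) = sqrt((278 - 1/3)*(-317) + 252203) = sqrt((833/3)*(-317) + 252203) = sqrt(-264061/3 + 252203) = sqrt(492548/3) = 14*sqrt(7539)/3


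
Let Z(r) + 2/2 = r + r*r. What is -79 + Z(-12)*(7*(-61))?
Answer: -56016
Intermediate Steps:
Z(r) = -1 + r + r**2 (Z(r) = -1 + (r + r*r) = -1 + (r + r**2) = -1 + r + r**2)
-79 + Z(-12)*(7*(-61)) = -79 + (-1 - 12 + (-12)**2)*(7*(-61)) = -79 + (-1 - 12 + 144)*(-427) = -79 + 131*(-427) = -79 - 55937 = -56016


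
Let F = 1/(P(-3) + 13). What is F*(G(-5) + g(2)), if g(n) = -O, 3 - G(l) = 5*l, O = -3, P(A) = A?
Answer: 31/10 ≈ 3.1000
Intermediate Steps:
G(l) = 3 - 5*l
F = ⅒ (F = 1/(-3 + 13) = 1/10 = ⅒ ≈ 0.10000)
g(n) = 3 (g(n) = -1*(-3) = 3)
F*(G(-5) + g(2)) = ((3 - 5*(-5)) + 3)/10 = ((3 + 25) + 3)/10 = (28 + 3)/10 = (⅒)*31 = 31/10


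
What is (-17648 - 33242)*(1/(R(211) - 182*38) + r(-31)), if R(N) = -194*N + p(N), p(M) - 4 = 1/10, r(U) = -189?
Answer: 4601919647290/478459 ≈ 9.6182e+6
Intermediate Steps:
p(M) = 41/10 (p(M) = 4 + 1/10 = 41/10)
R(N) = 41/10 - 194*N (R(N) = -194*N + 41/10 = 41/10 - 194*N)
(-17648 - 33242)*(1/(R(211) - 182*38) + r(-31)) = (-17648 - 33242)*(1/((41/10 - 194*211) - 182*38) - 189) = -50890*(1/((41/10 - 40934) - 6916) - 189) = -50890*(1/(-409299/10 - 6916) - 189) = -50890*(1/(-478459/10) - 189) = -50890*(-10/478459 - 189) = -50890*(-90428761/478459) = 4601919647290/478459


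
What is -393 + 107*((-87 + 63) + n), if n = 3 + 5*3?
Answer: -1035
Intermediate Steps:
n = 18 (n = 3 + 15 = 18)
-393 + 107*((-87 + 63) + n) = -393 + 107*((-87 + 63) + 18) = -393 + 107*(-24 + 18) = -393 + 107*(-6) = -393 - 642 = -1035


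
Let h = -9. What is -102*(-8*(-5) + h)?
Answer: -3162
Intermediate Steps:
-102*(-8*(-5) + h) = -102*(-8*(-5) - 9) = -102*(40 - 9) = -102*31 = -3162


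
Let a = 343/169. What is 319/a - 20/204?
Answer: 2747746/17493 ≈ 157.08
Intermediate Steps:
a = 343/169 (a = 343*(1/169) = 343/169 ≈ 2.0296)
319/a - 20/204 = 319/(343/169) - 20/204 = 319*(169/343) - 20*1/204 = 53911/343 - 5/51 = 2747746/17493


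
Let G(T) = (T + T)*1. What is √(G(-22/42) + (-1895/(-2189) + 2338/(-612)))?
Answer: I*√9776546591966/1562946 ≈ 2.0005*I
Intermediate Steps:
G(T) = 2*T (G(T) = (2*T)*1 = 2*T)
√(G(-22/42) + (-1895/(-2189) + 2338/(-612))) = √(2*(-22/42) + (-1895/(-2189) + 2338/(-612))) = √(2*(-22*1/42) + (-1895*(-1/2189) + 2338*(-1/612))) = √(2*(-11/21) + (1895/2189 - 1169/306)) = √(-22/21 - 1979071/669834) = √(-18765613/4688838) = I*√9776546591966/1562946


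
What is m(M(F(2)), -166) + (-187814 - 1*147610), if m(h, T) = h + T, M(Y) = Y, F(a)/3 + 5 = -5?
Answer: -335620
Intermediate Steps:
F(a) = -30 (F(a) = -15 + 3*(-5) = -15 - 15 = -30)
m(h, T) = T + h
m(M(F(2)), -166) + (-187814 - 1*147610) = (-166 - 30) + (-187814 - 1*147610) = -196 + (-187814 - 147610) = -196 - 335424 = -335620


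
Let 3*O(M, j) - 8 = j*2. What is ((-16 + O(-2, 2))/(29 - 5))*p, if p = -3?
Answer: 3/2 ≈ 1.5000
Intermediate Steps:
O(M, j) = 8/3 + 2*j/3 (O(M, j) = 8/3 + (j*2)/3 = 8/3 + (2*j)/3 = 8/3 + 2*j/3)
((-16 + O(-2, 2))/(29 - 5))*p = ((-16 + (8/3 + (⅔)*2))/(29 - 5))*(-3) = ((-16 + (8/3 + 4/3))/24)*(-3) = ((-16 + 4)*(1/24))*(-3) = -12*1/24*(-3) = -½*(-3) = 3/2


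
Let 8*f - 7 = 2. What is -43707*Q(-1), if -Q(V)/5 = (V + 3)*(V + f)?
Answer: 218535/4 ≈ 54634.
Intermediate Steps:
f = 9/8 (f = 7/8 + (⅛)*2 = 7/8 + ¼ = 9/8 ≈ 1.1250)
Q(V) = -5*(3 + V)*(9/8 + V) (Q(V) = -5*(V + 3)*(V + 9/8) = -5*(3 + V)*(9/8 + V))
-43707*Q(-1) = -43707*(-135/8 - 5*(-1)² - 165/8*(-1)) = -43707*(-135/8 - 5*1 + 165/8) = -43707*(-135/8 - 5 + 165/8) = -43707*(-5/4) = 218535/4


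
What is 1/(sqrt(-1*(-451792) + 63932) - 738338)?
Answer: -369169/272571243260 - sqrt(128931)/272571243260 ≈ -1.3557e-6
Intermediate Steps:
1/(sqrt(-1*(-451792) + 63932) - 738338) = 1/(sqrt(451792 + 63932) - 738338) = 1/(sqrt(515724) - 738338) = 1/(2*sqrt(128931) - 738338) = 1/(-738338 + 2*sqrt(128931))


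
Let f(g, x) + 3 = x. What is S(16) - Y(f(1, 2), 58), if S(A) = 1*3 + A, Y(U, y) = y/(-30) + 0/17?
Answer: 314/15 ≈ 20.933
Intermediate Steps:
f(g, x) = -3 + x
Y(U, y) = -y/30 (Y(U, y) = y*(-1/30) + 0*(1/17) = -y/30 + 0 = -y/30)
S(A) = 3 + A
S(16) - Y(f(1, 2), 58) = (3 + 16) - (-1)*58/30 = 19 - 1*(-29/15) = 19 + 29/15 = 314/15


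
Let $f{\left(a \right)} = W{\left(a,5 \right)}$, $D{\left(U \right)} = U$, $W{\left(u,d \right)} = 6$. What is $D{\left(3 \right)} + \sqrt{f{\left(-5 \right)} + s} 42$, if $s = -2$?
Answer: $87$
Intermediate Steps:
$f{\left(a \right)} = 6$
$D{\left(3 \right)} + \sqrt{f{\left(-5 \right)} + s} 42 = 3 + \sqrt{6 - 2} \cdot 42 = 3 + \sqrt{4} \cdot 42 = 3 + 2 \cdot 42 = 3 + 84 = 87$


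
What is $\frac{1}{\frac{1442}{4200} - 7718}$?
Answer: $- \frac{300}{2315297} \approx -0.00012957$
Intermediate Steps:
$\frac{1}{\frac{1442}{4200} - 7718} = \frac{1}{1442 \cdot \frac{1}{4200} - 7718} = \frac{1}{\frac{103}{300} - 7718} = \frac{1}{- \frac{2315297}{300}} = - \frac{300}{2315297}$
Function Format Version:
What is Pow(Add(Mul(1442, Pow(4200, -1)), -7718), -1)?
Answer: Rational(-300, 2315297) ≈ -0.00012957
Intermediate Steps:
Pow(Add(Mul(1442, Pow(4200, -1)), -7718), -1) = Pow(Add(Mul(1442, Rational(1, 4200)), -7718), -1) = Pow(Add(Rational(103, 300), -7718), -1) = Pow(Rational(-2315297, 300), -1) = Rational(-300, 2315297)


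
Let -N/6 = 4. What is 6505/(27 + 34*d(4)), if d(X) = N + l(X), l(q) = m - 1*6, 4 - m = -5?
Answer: -6505/687 ≈ -9.4687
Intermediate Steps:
m = 9 (m = 4 - 1*(-5) = 4 + 5 = 9)
l(q) = 3 (l(q) = 9 - 1*6 = 9 - 6 = 3)
N = -24 (N = -6*4 = -24)
d(X) = -21 (d(X) = -24 + 3 = -21)
6505/(27 + 34*d(4)) = 6505/(27 + 34*(-21)) = 6505/(27 - 714) = 6505/(-687) = 6505*(-1/687) = -6505/687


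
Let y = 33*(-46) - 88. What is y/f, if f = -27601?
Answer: 1606/27601 ≈ 0.058186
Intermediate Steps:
y = -1606 (y = -1518 - 88 = -1606)
y/f = -1606/(-27601) = -1606*(-1/27601) = 1606/27601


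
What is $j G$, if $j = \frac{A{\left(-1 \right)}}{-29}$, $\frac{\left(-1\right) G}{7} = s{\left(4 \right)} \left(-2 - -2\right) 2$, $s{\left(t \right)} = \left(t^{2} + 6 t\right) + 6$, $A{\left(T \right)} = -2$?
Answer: $0$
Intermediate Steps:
$s{\left(t \right)} = 6 + t^{2} + 6 t$
$G = 0$ ($G = - 7 \left(6 + 4^{2} + 6 \cdot 4\right) \left(-2 - -2\right) 2 = - 7 \left(6 + 16 + 24\right) \left(-2 + 2\right) 2 = - 7 \cdot 46 \cdot 0 \cdot 2 = - 7 \cdot 0 \cdot 2 = \left(-7\right) 0 = 0$)
$j = \frac{2}{29}$ ($j = - \frac{2}{-29} = \left(-2\right) \left(- \frac{1}{29}\right) = \frac{2}{29} \approx 0.068966$)
$j G = \frac{2}{29} \cdot 0 = 0$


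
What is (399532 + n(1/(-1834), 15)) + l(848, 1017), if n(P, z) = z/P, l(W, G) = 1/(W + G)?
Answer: 693821031/1865 ≈ 3.7202e+5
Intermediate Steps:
l(W, G) = 1/(G + W)
(399532 + n(1/(-1834), 15)) + l(848, 1017) = (399532 + 15/(1/(-1834))) + 1/(1017 + 848) = (399532 + 15/(-1/1834)) + 1/1865 = (399532 + 15*(-1834)) + 1/1865 = (399532 - 27510) + 1/1865 = 372022 + 1/1865 = 693821031/1865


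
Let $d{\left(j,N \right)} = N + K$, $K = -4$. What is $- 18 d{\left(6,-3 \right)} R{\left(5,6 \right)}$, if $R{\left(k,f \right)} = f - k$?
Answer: $126$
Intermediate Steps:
$d{\left(j,N \right)} = -4 + N$ ($d{\left(j,N \right)} = N - 4 = -4 + N$)
$- 18 d{\left(6,-3 \right)} R{\left(5,6 \right)} = - 18 \left(-4 - 3\right) \left(6 - 5\right) = \left(-18\right) \left(-7\right) \left(6 - 5\right) = 126 \cdot 1 = 126$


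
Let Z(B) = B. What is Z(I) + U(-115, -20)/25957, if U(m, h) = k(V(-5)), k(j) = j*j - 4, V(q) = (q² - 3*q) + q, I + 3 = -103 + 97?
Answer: -232392/25957 ≈ -8.9530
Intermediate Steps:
I = -9 (I = -3 + (-103 + 97) = -3 - 6 = -9)
V(q) = q² - 2*q
k(j) = -4 + j² (k(j) = j² - 4 = -4 + j²)
U(m, h) = 1221 (U(m, h) = -4 + (-5*(-2 - 5))² = -4 + (-5*(-7))² = -4 + 35² = -4 + 1225 = 1221)
Z(I) + U(-115, -20)/25957 = -9 + 1221/25957 = -232392/25957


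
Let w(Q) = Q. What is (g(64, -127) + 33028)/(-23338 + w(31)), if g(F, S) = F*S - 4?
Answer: -24896/23307 ≈ -1.0682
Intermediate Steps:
g(F, S) = -4 + F*S
(g(64, -127) + 33028)/(-23338 + w(31)) = ((-4 + 64*(-127)) + 33028)/(-23338 + 31) = ((-4 - 8128) + 33028)/(-23307) = (-8132 + 33028)*(-1/23307) = 24896*(-1/23307) = -24896/23307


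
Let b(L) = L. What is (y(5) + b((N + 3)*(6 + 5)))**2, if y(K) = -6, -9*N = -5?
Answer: 88804/81 ≈ 1096.3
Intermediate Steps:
N = 5/9 (N = -1/9*(-5) = 5/9 ≈ 0.55556)
(y(5) + b((N + 3)*(6 + 5)))**2 = (-6 + (5/9 + 3)*(6 + 5))**2 = (-6 + (32/9)*11)**2 = (-6 + 352/9)**2 = (298/9)**2 = 88804/81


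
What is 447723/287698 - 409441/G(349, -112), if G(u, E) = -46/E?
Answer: -6596529684179/6617054 ≈ -9.9690e+5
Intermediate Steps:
447723/287698 - 409441/G(349, -112) = 447723/287698 - 409441/((-46/(-112))) = 447723*(1/287698) - 409441/((-46*(-1/112))) = 447723/287698 - 409441/23/56 = 447723/287698 - 409441*56/23 = 447723/287698 - 22928696/23 = -6596529684179/6617054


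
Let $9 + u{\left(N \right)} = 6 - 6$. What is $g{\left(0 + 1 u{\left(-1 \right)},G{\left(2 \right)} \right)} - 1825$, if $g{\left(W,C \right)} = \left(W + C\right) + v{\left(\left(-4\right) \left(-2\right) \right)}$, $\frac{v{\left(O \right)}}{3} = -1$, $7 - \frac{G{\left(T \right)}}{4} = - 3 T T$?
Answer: $-1761$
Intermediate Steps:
$G{\left(T \right)} = 28 + 12 T^{2}$ ($G{\left(T \right)} = 28 - 4 - 3 T T = 28 - 4 \left(- 3 T^{2}\right) = 28 + 12 T^{2}$)
$v{\left(O \right)} = -3$ ($v{\left(O \right)} = 3 \left(-1\right) = -3$)
$u{\left(N \right)} = -9$ ($u{\left(N \right)} = -9 + \left(6 - 6\right) = -9 + 0 = -9$)
$g{\left(W,C \right)} = -3 + C + W$ ($g{\left(W,C \right)} = \left(W + C\right) - 3 = \left(C + W\right) - 3 = -3 + C + W$)
$g{\left(0 + 1 u{\left(-1 \right)},G{\left(2 \right)} \right)} - 1825 = \left(-3 + \left(28 + 12 \cdot 2^{2}\right) + \left(0 + 1 \left(-9\right)\right)\right) - 1825 = \left(-3 + \left(28 + 12 \cdot 4\right) + \left(0 - 9\right)\right) - 1825 = \left(-3 + \left(28 + 48\right) - 9\right) - 1825 = \left(-3 + 76 - 9\right) - 1825 = 64 - 1825 = -1761$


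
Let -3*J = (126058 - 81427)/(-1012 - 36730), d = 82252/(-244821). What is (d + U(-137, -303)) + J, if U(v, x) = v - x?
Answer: 1534383521245/9240034182 ≈ 166.06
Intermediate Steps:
d = -82252/244821 (d = 82252*(-1/244821) = -82252/244821 ≈ -0.33597)
J = 14877/37742 (J = -(126058 - 81427)/(3*(-1012 - 36730)) = -14877/(-37742) = -14877*(-1)/37742 = -⅓*(-44631/37742) = 14877/37742 ≈ 0.39418)
(d + U(-137, -303)) + J = (-82252/244821 + (-137 - 1*(-303))) + 14877/37742 = (-82252/244821 + (-137 + 303)) + 14877/37742 = (-82252/244821 + 166) + 14877/37742 = 40558034/244821 + 14877/37742 = 1534383521245/9240034182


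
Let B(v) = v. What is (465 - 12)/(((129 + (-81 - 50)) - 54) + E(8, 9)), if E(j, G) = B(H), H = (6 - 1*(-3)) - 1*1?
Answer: -151/16 ≈ -9.4375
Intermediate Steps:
H = 8 (H = (6 + 3) - 1 = 9 - 1 = 8)
E(j, G) = 8
(465 - 12)/(((129 + (-81 - 50)) - 54) + E(8, 9)) = (465 - 12)/(((129 + (-81 - 50)) - 54) + 8) = 453/(((129 - 131) - 54) + 8) = 453/((-2 - 54) + 8) = 453/(-56 + 8) = 453/(-48) = 453*(-1/48) = -151/16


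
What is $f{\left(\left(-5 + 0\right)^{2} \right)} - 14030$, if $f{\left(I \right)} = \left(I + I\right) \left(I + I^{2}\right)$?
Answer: $18470$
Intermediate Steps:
$f{\left(I \right)} = 2 I \left(I + I^{2}\right)$
$f{\left(\left(-5 + 0\right)^{2} \right)} - 14030 = 2 \left(\left(-5 + 0\right)^{2}\right)^{2} \left(1 + \left(-5 + 0\right)^{2}\right) - 14030 = 2 \left(\left(-5\right)^{2}\right)^{2} \left(1 + \left(-5\right)^{2}\right) - 14030 = 2 \cdot 25^{2} \left(1 + 25\right) - 14030 = 2 \cdot 625 \cdot 26 - 14030 = 32500 - 14030 = 18470$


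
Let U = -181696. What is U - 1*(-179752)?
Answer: -1944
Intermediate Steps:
U - 1*(-179752) = -181696 - 1*(-179752) = -181696 + 179752 = -1944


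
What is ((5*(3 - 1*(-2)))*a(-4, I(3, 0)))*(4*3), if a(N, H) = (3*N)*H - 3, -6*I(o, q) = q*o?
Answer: -900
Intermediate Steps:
I(o, q) = -o*q/6 (I(o, q) = -q*o/6 = -o*q/6)
a(N, H) = -3 + 3*H*N (a(N, H) = 3*H*N - 3 = -3 + 3*H*N)
((5*(3 - 1*(-2)))*a(-4, I(3, 0)))*(4*3) = ((5*(3 - 1*(-2)))*(-3 + 3*(-1/6*3*0)*(-4)))*(4*3) = ((5*(3 + 2))*(-3 + 3*0*(-4)))*12 = ((5*5)*(-3 + 0))*12 = (25*(-3))*12 = -75*12 = -900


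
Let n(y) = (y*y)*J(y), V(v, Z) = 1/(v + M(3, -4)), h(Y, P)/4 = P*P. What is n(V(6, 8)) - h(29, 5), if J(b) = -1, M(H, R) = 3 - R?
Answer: -16901/169 ≈ -100.01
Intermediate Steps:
h(Y, P) = 4*P² (h(Y, P) = 4*(P*P) = 4*P²)
V(v, Z) = 1/(7 + v) (V(v, Z) = 1/(v + (3 - 1*(-4))) = 1/(v + (3 + 4)) = 1/(v + 7) = 1/(7 + v))
n(y) = -y² (n(y) = (y*y)*(-1) = y²*(-1) = -y²)
n(V(6, 8)) - h(29, 5) = -(1/(7 + 6))² - 4*5² = -(1/13)² - 4*25 = -(1/13)² - 1*100 = -1*1/169 - 100 = -1/169 - 100 = -16901/169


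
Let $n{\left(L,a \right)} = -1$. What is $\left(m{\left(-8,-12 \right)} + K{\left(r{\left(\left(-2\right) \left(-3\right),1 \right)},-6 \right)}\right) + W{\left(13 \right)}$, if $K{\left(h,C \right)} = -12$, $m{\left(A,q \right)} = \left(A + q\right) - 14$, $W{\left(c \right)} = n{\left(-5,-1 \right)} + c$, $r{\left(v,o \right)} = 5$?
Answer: $-34$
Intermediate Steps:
$W{\left(c \right)} = -1 + c$
$m{\left(A,q \right)} = -14 + A + q$
$\left(m{\left(-8,-12 \right)} + K{\left(r{\left(\left(-2\right) \left(-3\right),1 \right)},-6 \right)}\right) + W{\left(13 \right)} = \left(\left(-14 - 8 - 12\right) - 12\right) + \left(-1 + 13\right) = \left(-34 - 12\right) + 12 = -46 + 12 = -34$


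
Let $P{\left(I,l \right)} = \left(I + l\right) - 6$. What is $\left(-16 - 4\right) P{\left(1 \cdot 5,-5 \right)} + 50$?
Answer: $170$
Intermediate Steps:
$P{\left(I,l \right)} = -6 + I + l$
$\left(-16 - 4\right) P{\left(1 \cdot 5,-5 \right)} + 50 = \left(-16 - 4\right) \left(-6 + 1 \cdot 5 - 5\right) + 50 = - 20 \left(-6 + 5 - 5\right) + 50 = \left(-20\right) \left(-6\right) + 50 = 120 + 50 = 170$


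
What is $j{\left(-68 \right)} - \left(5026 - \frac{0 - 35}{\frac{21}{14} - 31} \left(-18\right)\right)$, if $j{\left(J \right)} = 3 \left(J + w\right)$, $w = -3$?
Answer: $- \frac{310361}{59} \approx -5260.4$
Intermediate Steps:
$j{\left(J \right)} = -9 + 3 J$ ($j{\left(J \right)} = 3 \left(J - 3\right) = 3 \left(-3 + J\right) = -9 + 3 J$)
$j{\left(-68 \right)} - \left(5026 - \frac{0 - 35}{\frac{21}{14} - 31} \left(-18\right)\right) = \left(-9 + 3 \left(-68\right)\right) - \left(5026 - \frac{0 - 35}{\frac{21}{14} - 31} \left(-18\right)\right) = \left(-9 - 204\right) - \left(5026 - - \frac{35}{21 \cdot \frac{1}{14} - 31} \left(-18\right)\right) = -213 - \left(5026 - - \frac{35}{\frac{3}{2} - 31} \left(-18\right)\right) = -213 - \left(5026 - - \frac{35}{- \frac{59}{2}} \left(-18\right)\right) = -213 - \left(5026 - \left(-35\right) \left(- \frac{2}{59}\right) \left(-18\right)\right) = -213 + \left(\left(0 + \frac{70}{59} \left(-18\right)\right) - 5026\right) = -213 + \left(\left(0 - \frac{1260}{59}\right) - 5026\right) = -213 - \frac{297794}{59} = - \frac{310361}{59}$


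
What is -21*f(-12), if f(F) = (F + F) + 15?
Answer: 189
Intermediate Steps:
f(F) = 15 + 2*F (f(F) = 2*F + 15 = 15 + 2*F)
-21*f(-12) = -21*(15 + 2*(-12)) = -21*(15 - 24) = -21*(-9) = 189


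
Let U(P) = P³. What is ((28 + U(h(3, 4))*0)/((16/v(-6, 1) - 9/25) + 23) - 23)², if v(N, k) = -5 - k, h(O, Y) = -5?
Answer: 5340721/11449 ≈ 466.48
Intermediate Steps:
((28 + U(h(3, 4))*0)/((16/v(-6, 1) - 9/25) + 23) - 23)² = ((28 + (-5)³*0)/((16/(-5 - 1*1) - 9/25) + 23) - 23)² = ((28 - 125*0)/((16/(-5 - 1) - 9*1/25) + 23) - 23)² = ((28 + 0)/((16/(-6) - 9/25) + 23) - 23)² = (28/((16*(-⅙) - 9/25) + 23) - 23)² = (28/((-8/3 - 9/25) + 23) - 23)² = (28/(-227/75 + 23) - 23)² = (28/(1498/75) - 23)² = (28*(75/1498) - 23)² = (150/107 - 23)² = (-2311/107)² = 5340721/11449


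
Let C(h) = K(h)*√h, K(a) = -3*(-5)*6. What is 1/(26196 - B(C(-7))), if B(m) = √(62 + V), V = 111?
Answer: 26196/686230243 + √173/686230243 ≈ 3.8193e-5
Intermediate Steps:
K(a) = 90 (K(a) = 15*6 = 90)
C(h) = 90*√h
B(m) = √173 (B(m) = √(62 + 111) = √173)
1/(26196 - B(C(-7))) = 1/(26196 - √173)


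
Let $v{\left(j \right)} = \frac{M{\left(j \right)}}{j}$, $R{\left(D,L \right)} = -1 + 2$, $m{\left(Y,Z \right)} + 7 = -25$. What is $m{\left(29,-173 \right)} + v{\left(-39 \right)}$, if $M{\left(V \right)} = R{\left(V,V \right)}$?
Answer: $- \frac{1249}{39} \approx -32.026$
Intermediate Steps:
$m{\left(Y,Z \right)} = -32$ ($m{\left(Y,Z \right)} = -7 - 25 = -32$)
$R{\left(D,L \right)} = 1$
$M{\left(V \right)} = 1$
$v{\left(j \right)} = \frac{1}{j}$ ($v{\left(j \right)} = 1 \frac{1}{j} = \frac{1}{j}$)
$m{\left(29,-173 \right)} + v{\left(-39 \right)} = -32 + \frac{1}{-39} = -32 - \frac{1}{39} = - \frac{1249}{39}$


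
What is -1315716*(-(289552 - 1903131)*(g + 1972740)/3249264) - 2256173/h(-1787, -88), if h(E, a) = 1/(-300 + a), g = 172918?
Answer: -189683861023590349/135386 ≈ -1.4011e+12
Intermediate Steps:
-1315716*(-(289552 - 1903131)*(g + 1972740)/3249264) - 2256173/h(-1787, -88) = -1315716*(-(172918 + 1972740)*(289552 - 1903131)/3249264) - 2256173/(1/(-300 - 88)) = -1315716/((-3249264/(2145658*(-1613579)))) - 2256173/(1/(-388)) = -1315716/((-3249264/(-3462188689982))) - 2256173/(-1/388) = -1315716/((-3249264*(-1/3462188689982))) - 2256173*(-388) = -1315716/1624632/1731094344991 + 875395124 = -1315716*1731094344991/1624632 + 875395124 = -189802377267848213/135386 + 875395124 = -189683861023590349/135386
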